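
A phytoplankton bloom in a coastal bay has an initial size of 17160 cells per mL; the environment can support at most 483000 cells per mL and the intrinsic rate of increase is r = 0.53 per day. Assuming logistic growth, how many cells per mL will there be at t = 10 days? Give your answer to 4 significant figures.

A = (K − N₀)/N₀ = (483000 − 17160)/17160 = 27.147.
N(t) = K/(1 + A·e^(−rt)) = 483000/(1 + 27.147×e^(−0.53×10)).
e^(−5.3) = 0.0049916; denominator = 1 + 27.147×0.0049916 = 1.1355.
N = 483000/1.1355 = 425361.

425400 cells per mL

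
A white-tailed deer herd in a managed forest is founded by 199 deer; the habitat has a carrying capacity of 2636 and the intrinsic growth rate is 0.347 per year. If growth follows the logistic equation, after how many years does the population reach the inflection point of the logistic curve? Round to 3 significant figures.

Logistic growth is fastest at N = K/2 = 1318.
A = (K − N₀)/N₀ = 12.246. Set K/(1 + A·e^(−rt)) = K/2 → A·e^(−rt) = 1.
e^(−0.347t) = 1/12.246 = 0.0816578, so t = ln(12.246)/0.347 = 2.5052/0.347 = 7.2196.

7.22 years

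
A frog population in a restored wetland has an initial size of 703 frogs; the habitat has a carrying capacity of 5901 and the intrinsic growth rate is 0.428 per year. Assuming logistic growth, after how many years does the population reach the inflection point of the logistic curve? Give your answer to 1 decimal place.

Logistic growth is fastest at N = K/2 = 2950.5.
A = (K − N₀)/N₀ = 7.394. Set K/(1 + A·e^(−rt)) = K/2 → A·e^(−rt) = 1.
e^(−0.428t) = 1/7.394 = 0.135244, so t = ln(7.394)/0.428 = 2.0007/0.428 = 4.6745.

4.7 years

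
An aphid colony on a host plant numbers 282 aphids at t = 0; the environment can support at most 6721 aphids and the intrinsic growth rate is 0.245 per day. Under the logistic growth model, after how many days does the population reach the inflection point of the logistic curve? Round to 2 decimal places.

12.77 days

Logistic growth is fastest at N = K/2 = 3360.5.
A = (K − N₀)/N₀ = 22.833. Set K/(1 + A·e^(−rt)) = K/2 → A·e^(−rt) = 1.
e^(−0.245t) = 1/22.833 = 0.0437956, so t = ln(22.833)/0.245 = 3.1282/0.245 = 12.768.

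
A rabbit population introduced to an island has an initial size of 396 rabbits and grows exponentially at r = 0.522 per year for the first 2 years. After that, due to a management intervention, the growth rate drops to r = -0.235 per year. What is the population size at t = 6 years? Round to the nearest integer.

439 rabbits

Phase 1: N(2) = 396·e^(0.522×2) = 396·e^1.044 = 1124.86.
Phase 2 runs for 6 − 2 = 4 years at r = -0.235.
N(6) = 1124.86·e^(-0.235×4) = 1124.86·e^-0.94 = 439.402.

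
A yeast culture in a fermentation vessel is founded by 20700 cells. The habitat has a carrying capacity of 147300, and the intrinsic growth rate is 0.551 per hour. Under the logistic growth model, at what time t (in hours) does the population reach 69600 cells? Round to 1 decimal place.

A = (K − N₀)/N₀ = (147300 − 20700)/20700 = 6.1159.
Solve 147300/(1 + 6.1159·e^(−0.551t)) = 69600: 1 + 6.1159·e^(−0.551t) = 2.1164, so e^(−0.551t) = 0.182536.
−0.551·t = ln(0.182536) = -1.7008, so t = 1.7008/0.551 = 3.0868.

3.1 hours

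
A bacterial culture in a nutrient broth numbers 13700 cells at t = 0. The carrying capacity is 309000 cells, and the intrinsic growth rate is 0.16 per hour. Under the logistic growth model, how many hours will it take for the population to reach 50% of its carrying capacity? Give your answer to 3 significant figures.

A = (K − N₀)/N₀ = (309000 − 13700)/13700 = 21.555.
Solve 309000/(1 + 21.555·e^(−0.16t)) = 154500: 1 + 21.555·e^(−0.16t) = 2, so e^(−0.16t) = 0.0463935.
−0.16·t = ln(0.0463935) = -3.0706, so t = 3.0706/0.16 = 19.191.

19.2 hours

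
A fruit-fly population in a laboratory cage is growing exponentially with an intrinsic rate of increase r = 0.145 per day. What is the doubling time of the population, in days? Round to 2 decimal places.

Doubling time t_d = ln(2)/r = 0.6931/0.145 = 4.7803.

4.78 days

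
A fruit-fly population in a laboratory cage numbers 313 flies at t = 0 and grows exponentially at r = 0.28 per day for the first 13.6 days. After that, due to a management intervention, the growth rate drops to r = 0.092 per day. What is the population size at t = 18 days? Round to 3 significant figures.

21100 flies

Phase 1: N(13.6) = 313·e^(0.28×13.6) = 313·e^3.808 = 14103.9.
Phase 2 runs for 18 − 13.6 = 4.4 days at r = 0.092.
N(18) = 14103.9·e^(0.092×4.4) = 14103.9·e^0.4048 = 21141.7.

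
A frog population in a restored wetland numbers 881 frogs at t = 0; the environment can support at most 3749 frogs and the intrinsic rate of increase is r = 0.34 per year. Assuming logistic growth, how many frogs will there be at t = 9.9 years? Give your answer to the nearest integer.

A = (K − N₀)/N₀ = (3749 − 881)/881 = 3.2554.
N(t) = K/(1 + A·e^(−rt)) = 3749/(1 + 3.2554×e^(−0.34×9.9)).
e^(−3.366) = 0.034527; denominator = 1 + 3.2554×0.034527 = 1.1124.
N = 3749/1.1124 = 3370.19.

3370 frogs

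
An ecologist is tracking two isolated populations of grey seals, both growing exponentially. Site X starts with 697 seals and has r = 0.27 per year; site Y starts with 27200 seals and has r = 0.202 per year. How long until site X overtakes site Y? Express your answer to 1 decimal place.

53.9 years

Set 697·e^(0.27t) = 27200·e^(0.202t).
e^((0.27 − 0.202)t) = 27200/697 → e^(0.068·t) = 39.024.
0.068·t = ln(39.024) = 3.6642, so t = 3.6642/0.068 = 53.885.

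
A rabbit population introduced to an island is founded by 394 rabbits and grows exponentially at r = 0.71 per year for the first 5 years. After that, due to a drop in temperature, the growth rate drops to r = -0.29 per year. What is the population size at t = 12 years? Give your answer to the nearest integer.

1801 rabbits

Phase 1: N(5) = 394·e^(0.71×5) = 394·e^3.55 = 13716.4.
Phase 2 runs for 12 − 5 = 7 years at r = -0.29.
N(12) = 13716.4·e^(-0.29×7) = 13716.4·e^-2.03 = 1801.46.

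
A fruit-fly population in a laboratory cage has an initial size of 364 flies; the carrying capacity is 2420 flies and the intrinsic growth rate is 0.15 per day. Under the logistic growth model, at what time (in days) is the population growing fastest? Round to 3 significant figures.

11.5 days

Logistic growth is fastest at N = K/2 = 1210.
A = (K − N₀)/N₀ = 5.6484. Set K/(1 + A·e^(−rt)) = K/2 → A·e^(−rt) = 1.
e^(−0.15t) = 1/5.6484 = 0.177043, so t = ln(5.6484)/0.15 = 1.7314/0.15 = 11.542.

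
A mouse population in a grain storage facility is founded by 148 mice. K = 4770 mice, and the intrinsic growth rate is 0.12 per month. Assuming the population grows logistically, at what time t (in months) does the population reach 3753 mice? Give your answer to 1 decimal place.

A = (K − N₀)/N₀ = (4770 − 148)/148 = 31.23.
Solve 4770/(1 + 31.23·e^(−0.12t)) = 3753: 1 + 31.23·e^(−0.12t) = 1.271, so e^(−0.12t) = 0.00867709.
−0.12·t = ln(0.00867709) = -4.7471, so t = 4.7471/0.12 = 39.559.

39.6 months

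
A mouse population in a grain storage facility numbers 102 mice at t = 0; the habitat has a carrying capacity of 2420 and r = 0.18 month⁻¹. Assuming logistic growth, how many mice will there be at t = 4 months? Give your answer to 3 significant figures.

201 mice

A = (K − N₀)/N₀ = (2420 − 102)/102 = 22.725.
N(t) = K/(1 + A·e^(−rt)) = 2420/(1 + 22.725×e^(−0.18×4)).
e^(−0.72) = 0.48675; denominator = 1 + 22.725×0.48675 = 12.062.
N = 2420/12.062 = 200.635.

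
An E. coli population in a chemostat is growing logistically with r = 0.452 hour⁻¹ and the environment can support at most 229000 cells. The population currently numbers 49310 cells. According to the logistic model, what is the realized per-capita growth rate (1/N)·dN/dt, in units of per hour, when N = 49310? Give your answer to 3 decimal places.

0.355 per hour

(1/N)·dN/dt = r(1 − N/K) = 0.452 × (1 − 49310/229000).
= 0.452 × 0.78467 = 0.35467.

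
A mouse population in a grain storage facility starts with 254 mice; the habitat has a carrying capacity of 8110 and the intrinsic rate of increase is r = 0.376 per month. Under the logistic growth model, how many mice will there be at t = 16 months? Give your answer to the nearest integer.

7541 mice

A = (K − N₀)/N₀ = (8110 − 254)/254 = 30.929.
N(t) = K/(1 + A·e^(−rt)) = 8110/(1 + 30.929×e^(−0.376×16)).
e^(−6.016) = 0.0024394; denominator = 1 + 30.929×0.0024394 = 1.0754.
N = 8110/1.0754 = 7541.04.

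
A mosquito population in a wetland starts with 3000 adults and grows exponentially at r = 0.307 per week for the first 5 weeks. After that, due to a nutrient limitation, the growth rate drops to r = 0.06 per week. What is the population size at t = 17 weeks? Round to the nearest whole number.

Phase 1: N(5) = 3000·e^(0.307×5) = 3000·e^1.535 = 13924.
Phase 2 runs for 17 − 5 = 12 weeks at r = 0.06.
N(17) = 13924·e^(0.06×12) = 13924·e^0.72 = 28605.9.

28606 adults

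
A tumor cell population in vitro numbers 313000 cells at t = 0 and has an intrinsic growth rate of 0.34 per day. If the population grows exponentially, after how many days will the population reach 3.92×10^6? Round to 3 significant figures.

Set N₀·e^(rt) = 3.92×10^6: e^(0.34·t) = 3.92×10^6/313000 = 12.524.
0.34·t = ln(12.524) = 2.5276, so t = 2.5276/0.34 = 7.4342.

7.43 days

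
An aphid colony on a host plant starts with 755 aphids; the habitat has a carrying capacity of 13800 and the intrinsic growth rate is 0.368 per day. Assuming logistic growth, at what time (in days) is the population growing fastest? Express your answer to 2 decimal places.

7.74 days

Logistic growth is fastest at N = K/2 = 6900.
A = (K − N₀)/N₀ = 17.278. Set K/(1 + A·e^(−rt)) = K/2 → A·e^(−rt) = 1.
e^(−0.368t) = 1/17.278 = 0.0578766, so t = ln(17.278)/0.368 = 2.8494/0.368 = 7.7431.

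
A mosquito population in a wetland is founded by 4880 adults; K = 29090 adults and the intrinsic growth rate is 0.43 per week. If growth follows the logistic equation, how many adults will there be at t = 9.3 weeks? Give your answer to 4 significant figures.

26660 adults

A = (K − N₀)/N₀ = (29090 − 4880)/4880 = 4.9611.
N(t) = K/(1 + A·e^(−rt)) = 29090/(1 + 4.9611×e^(−0.43×9.3)).
e^(−3.999) = 0.018334; denominator = 1 + 4.9611×0.018334 = 1.091.
N = 29090/1.091 = 26664.7.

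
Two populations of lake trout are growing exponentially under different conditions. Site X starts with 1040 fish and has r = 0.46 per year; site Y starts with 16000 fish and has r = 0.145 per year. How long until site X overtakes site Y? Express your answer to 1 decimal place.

Set 1040·e^(0.46t) = 16000·e^(0.145t).
e^((0.46 − 0.145)t) = 16000/1040 → e^(0.315·t) = 15.385.
0.315·t = ln(15.385) = 2.7334, so t = 2.7334/0.315 = 8.6774.

8.7 years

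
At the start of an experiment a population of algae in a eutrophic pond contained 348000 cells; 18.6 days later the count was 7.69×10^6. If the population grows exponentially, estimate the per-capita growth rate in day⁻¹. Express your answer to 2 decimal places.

0.17 per day

From N(t) = N₀·e^(rt): e^(r·18.6) = 7.69×10^6/348000 = 22.098.
r·18.6 = ln(22.098) = 3.0955, so r = 3.0955/18.6 = 0.16642.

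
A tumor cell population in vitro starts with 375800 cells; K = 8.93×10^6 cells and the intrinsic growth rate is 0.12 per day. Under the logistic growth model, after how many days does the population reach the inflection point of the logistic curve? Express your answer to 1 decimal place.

26.0 days

Logistic growth is fastest at N = K/2 = 4.465×10^6.
A = (K − N₀)/N₀ = 22.763. Set K/(1 + A·e^(−rt)) = K/2 → A·e^(−rt) = 1.
e^(−0.12t) = 1/22.763 = 0.0439316, so t = ln(22.763)/0.12 = 3.1251/0.12 = 26.043.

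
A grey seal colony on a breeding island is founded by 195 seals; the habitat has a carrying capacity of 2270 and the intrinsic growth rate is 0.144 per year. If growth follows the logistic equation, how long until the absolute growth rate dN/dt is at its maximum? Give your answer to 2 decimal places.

16.42 years

Logistic growth is fastest at N = K/2 = 1135.
A = (K − N₀)/N₀ = 10.641. Set K/(1 + A·e^(−rt)) = K/2 → A·e^(−rt) = 1.
e^(−0.144t) = 1/10.641 = 0.0939759, so t = ln(10.641)/0.144 = 2.3647/0.144 = 16.422.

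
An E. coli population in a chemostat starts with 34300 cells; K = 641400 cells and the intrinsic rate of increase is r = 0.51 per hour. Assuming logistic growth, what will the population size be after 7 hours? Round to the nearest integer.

A = (K − N₀)/N₀ = (641400 − 34300)/34300 = 17.7.
N(t) = K/(1 + A·e^(−rt)) = 641400/(1 + 17.7×e^(−0.51×7)).
e^(−3.57) = 0.028156; denominator = 1 + 17.7×0.028156 = 1.4984.
N = 641400/1.4984 = 428071.

428071 cells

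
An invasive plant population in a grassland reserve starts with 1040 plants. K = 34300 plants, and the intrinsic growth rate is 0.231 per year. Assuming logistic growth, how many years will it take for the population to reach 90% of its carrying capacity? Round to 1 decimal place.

24.5 years

A = (K − N₀)/N₀ = (34300 − 1040)/1040 = 31.981.
Solve 34300/(1 + 31.981·e^(−0.231t)) = 30870: 1 + 31.981·e^(−0.231t) = 1.1111, so e^(−0.231t) = 0.00347431.
−0.231·t = ln(0.00347431) = -5.6624, so t = 5.6624/0.231 = 24.512.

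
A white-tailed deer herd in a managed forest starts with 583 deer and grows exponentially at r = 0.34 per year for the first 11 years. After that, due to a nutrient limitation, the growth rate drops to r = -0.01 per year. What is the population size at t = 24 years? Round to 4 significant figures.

21550 deer

Phase 1: N(11) = 583·e^(0.34×11) = 583·e^3.74 = 24543.1.
Phase 2 runs for 24 − 11 = 13 years at r = -0.01.
N(24) = 24543.1·e^(-0.01×13) = 24543.1·e^-0.13 = 21551.2.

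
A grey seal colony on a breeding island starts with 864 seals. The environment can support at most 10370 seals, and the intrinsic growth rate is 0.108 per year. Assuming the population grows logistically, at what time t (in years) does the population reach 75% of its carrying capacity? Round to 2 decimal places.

A = (K − N₀)/N₀ = (10370 − 864)/864 = 11.002.
Solve 10370/(1 + 11.002·e^(−0.108t)) = 7777.5: 1 + 11.002·e^(−0.108t) = 1.3333, so e^(−0.108t) = 0.0302967.
−0.108·t = ln(0.0302967) = -3.4967, so t = 3.4967/0.108 = 32.377.

32.38 years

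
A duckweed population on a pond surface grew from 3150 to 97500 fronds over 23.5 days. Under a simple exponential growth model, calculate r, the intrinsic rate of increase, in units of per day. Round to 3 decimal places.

From N(t) = N₀·e^(rt): e^(r·23.5) = 97500/3150 = 30.952.
r·23.5 = ln(30.952) = 3.4324, so r = 3.4324/23.5 = 0.14606.

0.146 per day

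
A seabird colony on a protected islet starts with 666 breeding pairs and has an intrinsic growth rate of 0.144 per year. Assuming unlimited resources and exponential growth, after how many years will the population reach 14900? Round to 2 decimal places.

Set N₀·e^(rt) = 14900: e^(0.144·t) = 14900/666 = 22.372.
0.144·t = ln(22.372) = 3.1078, so t = 3.1078/0.144 = 21.582.

21.58 years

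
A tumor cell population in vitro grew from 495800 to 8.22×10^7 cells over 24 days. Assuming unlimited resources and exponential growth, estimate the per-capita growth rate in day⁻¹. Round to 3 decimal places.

0.213 per day

From N(t) = N₀·e^(rt): e^(r·24) = 8.22×10^7/495800 = 165.79.
r·24 = ln(165.79) = 5.1107, so r = 5.1107/24 = 0.21295.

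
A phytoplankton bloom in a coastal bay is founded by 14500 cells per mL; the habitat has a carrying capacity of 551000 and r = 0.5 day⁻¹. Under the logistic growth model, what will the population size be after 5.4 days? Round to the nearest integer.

A = (K − N₀)/N₀ = (551000 − 14500)/14500 = 37.
N(t) = K/(1 + A·e^(−rt)) = 551000/(1 + 37×e^(−0.5×5.4)).
e^(−2.7) = 0.067206; denominator = 1 + 37×0.067206 = 3.4866.
N = 551000/3.4866 = 158033.

158033 cells per mL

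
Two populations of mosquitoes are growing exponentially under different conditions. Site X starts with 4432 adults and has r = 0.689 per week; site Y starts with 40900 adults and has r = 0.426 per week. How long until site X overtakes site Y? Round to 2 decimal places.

Set 4432·e^(0.689t) = 40900·e^(0.426t).
e^((0.689 − 0.426)t) = 40900/4432 → e^(0.263·t) = 9.2283.
0.263·t = ln(9.2283) = 2.2223, so t = 2.2223/0.263 = 8.4497.

8.45 weeks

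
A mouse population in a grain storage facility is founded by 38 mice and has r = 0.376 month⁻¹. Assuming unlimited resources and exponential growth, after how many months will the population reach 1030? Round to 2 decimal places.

8.78 months

Set N₀·e^(rt) = 1030: e^(0.376·t) = 1030/38 = 27.105.
0.376·t = ln(27.105) = 3.2997, so t = 3.2997/0.376 = 8.7759.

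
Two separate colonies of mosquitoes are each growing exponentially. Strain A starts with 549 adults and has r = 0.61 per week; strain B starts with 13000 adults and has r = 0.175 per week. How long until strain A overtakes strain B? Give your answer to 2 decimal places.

7.27 weeks

Set 549·e^(0.61t) = 13000·e^(0.175t).
e^((0.61 − 0.175)t) = 13000/549 → e^(0.435·t) = 23.679.
0.435·t = ln(23.679) = 3.1646, so t = 3.1646/0.435 = 7.275.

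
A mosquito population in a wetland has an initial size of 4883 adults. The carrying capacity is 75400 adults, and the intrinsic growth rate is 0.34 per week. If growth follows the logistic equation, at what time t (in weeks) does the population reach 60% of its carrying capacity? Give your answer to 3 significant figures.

9.05 weeks

A = (K − N₀)/N₀ = (75400 − 4883)/4883 = 14.441.
Solve 75400/(1 + 14.441·e^(−0.34t)) = 45240: 1 + 14.441·e^(−0.34t) = 1.6667, so e^(−0.34t) = 0.0461638.
−0.34·t = ln(0.0461638) = -3.0756, so t = 3.0756/0.34 = 9.0458.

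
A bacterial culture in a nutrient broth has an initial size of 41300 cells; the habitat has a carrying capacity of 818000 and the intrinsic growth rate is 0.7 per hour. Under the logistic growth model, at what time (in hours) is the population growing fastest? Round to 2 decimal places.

4.19 hours

Logistic growth is fastest at N = K/2 = 409000.
A = (K − N₀)/N₀ = 18.806. Set K/(1 + A·e^(−rt)) = K/2 → A·e^(−rt) = 1.
e^(−0.7t) = 1/18.806 = 0.0531737, so t = ln(18.806)/0.7 = 2.9342/0.7 = 4.1917.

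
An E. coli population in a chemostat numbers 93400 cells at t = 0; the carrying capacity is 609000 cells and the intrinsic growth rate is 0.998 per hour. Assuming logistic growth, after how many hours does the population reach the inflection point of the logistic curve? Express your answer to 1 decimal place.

Logistic growth is fastest at N = K/2 = 304500.
A = (K − N₀)/N₀ = 5.5203. Set K/(1 + A·e^(−rt)) = K/2 → A·e^(−rt) = 1.
e^(−0.998t) = 1/5.5203 = 0.181148, so t = ln(5.5203)/0.998 = 1.7084/0.998 = 1.7119.

1.7 hours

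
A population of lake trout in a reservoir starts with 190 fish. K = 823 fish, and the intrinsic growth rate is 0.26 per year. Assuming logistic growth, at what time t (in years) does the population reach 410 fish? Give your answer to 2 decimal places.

4.60 years

A = (K − N₀)/N₀ = (823 − 190)/190 = 3.3316.
Solve 823/(1 + 3.3316·e^(−0.26t)) = 410: 1 + 3.3316·e^(−0.26t) = 2.0073, so e^(−0.26t) = 0.302354.
−0.26·t = ln(0.302354) = -1.1962, so t = 1.1962/0.26 = 4.6006.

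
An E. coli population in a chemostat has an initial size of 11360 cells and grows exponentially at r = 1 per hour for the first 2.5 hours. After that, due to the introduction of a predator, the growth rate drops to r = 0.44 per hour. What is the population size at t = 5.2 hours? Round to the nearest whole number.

Phase 1: N(2.5) = 11360·e^(1×2.5) = 11360·e^2.5 = 138393.
Phase 2 runs for 5.2 − 2.5 = 2.7 hours at r = 0.44.
N(5.2) = 138393·e^(0.44×2.7) = 138393·e^1.188 = 454001.

454001 cells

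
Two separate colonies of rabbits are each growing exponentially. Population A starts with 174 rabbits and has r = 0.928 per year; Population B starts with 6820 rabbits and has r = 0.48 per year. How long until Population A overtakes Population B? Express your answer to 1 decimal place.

8.2 years

Set 174·e^(0.928t) = 6820·e^(0.48t).
e^((0.928 − 0.48)t) = 6820/174 → e^(0.448·t) = 39.195.
0.448·t = ln(39.195) = 3.6686, so t = 3.6686/0.448 = 8.1887.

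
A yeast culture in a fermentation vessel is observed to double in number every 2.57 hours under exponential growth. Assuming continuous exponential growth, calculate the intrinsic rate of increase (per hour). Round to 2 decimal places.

0.27 per hour

r = ln(2)/t_d = 0.6931/2.57 = 0.26971.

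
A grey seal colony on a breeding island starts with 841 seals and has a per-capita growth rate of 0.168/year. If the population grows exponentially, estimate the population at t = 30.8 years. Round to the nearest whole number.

N(t) = N₀·e^(rt) = 841 × e^(0.168×30.8) = 841 × e^5.174.
e^5.174 ≈ 176.69, so N ≈ 841 × 176.69 = 148597.

148597 seals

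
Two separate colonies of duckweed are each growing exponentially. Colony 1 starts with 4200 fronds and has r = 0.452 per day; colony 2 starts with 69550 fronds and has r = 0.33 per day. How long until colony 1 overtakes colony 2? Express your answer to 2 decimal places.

23.01 days

Set 4200·e^(0.452t) = 69550·e^(0.33t).
e^((0.452 − 0.33)t) = 69550/4200 → e^(0.122·t) = 16.56.
0.122·t = ln(16.56) = 2.807, so t = 2.807/0.122 = 23.008.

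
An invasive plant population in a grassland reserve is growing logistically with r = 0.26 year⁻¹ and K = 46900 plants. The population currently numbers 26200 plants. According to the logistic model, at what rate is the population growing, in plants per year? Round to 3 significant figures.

dN/dt = rN(1 − N/K) = 0.26 × 26200 × (1 − 26200/46900).
1 − 26200/46900 = 0.44136; dN/dt = 0.26 × 26200 × 0.44136 = 3006.6.

3010 plants per year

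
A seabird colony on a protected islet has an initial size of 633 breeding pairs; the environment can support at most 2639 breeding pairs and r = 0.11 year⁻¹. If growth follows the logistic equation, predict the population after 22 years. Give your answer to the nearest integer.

A = (K − N₀)/N₀ = (2639 − 633)/633 = 3.169.
N(t) = K/(1 + A·e^(−rt)) = 2639/(1 + 3.169×e^(−0.11×22)).
e^(−2.42) = 0.088922; denominator = 1 + 3.169×0.088922 = 1.2818.
N = 2639/1.2818 = 2058.83.

2059 breeding pairs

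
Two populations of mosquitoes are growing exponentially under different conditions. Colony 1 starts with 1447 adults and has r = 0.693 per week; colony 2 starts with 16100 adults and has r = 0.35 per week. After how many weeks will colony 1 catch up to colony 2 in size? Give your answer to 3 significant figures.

7.02 weeks

Set 1447·e^(0.693t) = 16100·e^(0.35t).
e^((0.693 − 0.35)t) = 16100/1447 → e^(0.343·t) = 11.126.
0.343·t = ln(11.126) = 2.4093, so t = 2.4093/0.343 = 7.0243.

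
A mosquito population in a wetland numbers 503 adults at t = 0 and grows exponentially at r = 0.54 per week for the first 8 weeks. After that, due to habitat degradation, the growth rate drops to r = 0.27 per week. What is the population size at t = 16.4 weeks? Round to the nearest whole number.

365342 adults

Phase 1: N(8) = 503·e^(0.54×8) = 503·e^4.32 = 37819.9.
Phase 2 runs for 16.4 − 8 = 8.4 weeks at r = 0.27.
N(16.4) = 37819.9·e^(0.27×8.4) = 37819.9·e^2.268 = 365342.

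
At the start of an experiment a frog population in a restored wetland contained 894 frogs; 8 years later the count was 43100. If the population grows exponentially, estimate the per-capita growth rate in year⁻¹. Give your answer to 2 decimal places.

0.48 per year

From N(t) = N₀·e^(rt): e^(r·8) = 43100/894 = 48.21.
r·8 = ln(48.21) = 3.8756, so r = 3.8756/8 = 0.48445.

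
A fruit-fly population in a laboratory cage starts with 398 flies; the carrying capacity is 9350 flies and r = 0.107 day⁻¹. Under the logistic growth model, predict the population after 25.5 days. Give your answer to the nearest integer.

3787 flies

A = (K − N₀)/N₀ = (9350 − 398)/398 = 22.492.
N(t) = K/(1 + A·e^(−rt)) = 9350/(1 + 22.492×e^(−0.107×25.5)).
e^(−2.728) = 0.065317; denominator = 1 + 22.492×0.065317 = 2.4691.
N = 9350/2.4691 = 3786.74.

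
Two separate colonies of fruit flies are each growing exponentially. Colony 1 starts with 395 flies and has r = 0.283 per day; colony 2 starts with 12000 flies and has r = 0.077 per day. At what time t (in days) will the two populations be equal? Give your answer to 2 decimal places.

Set 395·e^(0.283t) = 12000·e^(0.077t).
e^((0.283 − 0.077)t) = 12000/395 → e^(0.206·t) = 30.38.
0.206·t = ln(30.38) = 3.4138, so t = 3.4138/0.206 = 16.572.

16.57 days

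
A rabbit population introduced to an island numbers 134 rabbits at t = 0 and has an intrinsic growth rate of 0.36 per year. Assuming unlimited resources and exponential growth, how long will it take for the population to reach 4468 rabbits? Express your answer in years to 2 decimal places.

Set N₀·e^(rt) = 4468: e^(0.36·t) = 4468/134 = 33.343.
0.36·t = ln(33.343) = 3.5069, so t = 3.5069/0.36 = 9.7413.

9.74 years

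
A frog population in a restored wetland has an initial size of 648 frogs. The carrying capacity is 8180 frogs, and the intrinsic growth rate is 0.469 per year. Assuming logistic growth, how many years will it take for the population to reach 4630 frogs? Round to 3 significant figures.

5.80 years

A = (K − N₀)/N₀ = (8180 − 648)/648 = 11.623.
Solve 8180/(1 + 11.623·e^(−0.469t)) = 4630: 1 + 11.623·e^(−0.469t) = 1.7667, so e^(−0.469t) = 0.0659648.
−0.469·t = ln(0.0659648) = -2.7186, so t = 2.7186/0.469 = 5.7967.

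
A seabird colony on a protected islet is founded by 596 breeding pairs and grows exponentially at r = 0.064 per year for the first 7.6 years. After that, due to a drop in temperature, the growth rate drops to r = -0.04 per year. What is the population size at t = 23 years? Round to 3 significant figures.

Phase 1: N(7.6) = 596·e^(0.064×7.6) = 596·e^0.4864 = 969.364.
Phase 2 runs for 23 − 7.6 = 15.4 years at r = -0.04.
N(23) = 969.364·e^(-0.04×15.4) = 969.364·e^-0.616 = 523.554.

524 breeding pairs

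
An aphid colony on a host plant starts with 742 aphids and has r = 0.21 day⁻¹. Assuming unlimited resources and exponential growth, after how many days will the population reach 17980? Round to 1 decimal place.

Set N₀·e^(rt) = 17980: e^(0.21·t) = 17980/742 = 24.232.
0.21·t = ln(24.232) = 3.1877, so t = 3.1877/0.21 = 15.179.

15.2 days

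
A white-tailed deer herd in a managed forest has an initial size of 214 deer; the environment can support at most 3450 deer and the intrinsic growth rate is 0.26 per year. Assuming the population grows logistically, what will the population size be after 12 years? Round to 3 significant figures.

2070 deer

A = (K − N₀)/N₀ = (3450 − 214)/214 = 15.121.
N(t) = K/(1 + A·e^(−rt)) = 3450/(1 + 15.121×e^(−0.26×12)).
e^(−3.12) = 0.044157; denominator = 1 + 15.121×0.044157 = 1.6677.
N = 3450/1.6677 = 2068.69.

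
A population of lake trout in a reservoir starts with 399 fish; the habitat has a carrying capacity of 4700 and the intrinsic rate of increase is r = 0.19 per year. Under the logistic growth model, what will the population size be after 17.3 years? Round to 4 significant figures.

A = (K − N₀)/N₀ = (4700 − 399)/399 = 10.779.
N(t) = K/(1 + A·e^(−rt)) = 4700/(1 + 10.779×e^(−0.19×17.3)).
e^(−3.287) = 0.037366; denominator = 1 + 10.779×0.037366 = 1.4028.
N = 4700/1.4028 = 3350.48.

3350 fish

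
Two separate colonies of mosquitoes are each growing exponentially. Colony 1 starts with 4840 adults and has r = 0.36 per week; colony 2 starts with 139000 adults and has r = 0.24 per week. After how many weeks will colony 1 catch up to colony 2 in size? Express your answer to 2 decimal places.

Set 4840·e^(0.36t) = 139000·e^(0.24t).
e^((0.36 − 0.24)t) = 139000/4840 → e^(0.12·t) = 28.719.
0.12·t = ln(28.719) = 3.3576, so t = 3.3576/0.12 = 27.98.

27.98 weeks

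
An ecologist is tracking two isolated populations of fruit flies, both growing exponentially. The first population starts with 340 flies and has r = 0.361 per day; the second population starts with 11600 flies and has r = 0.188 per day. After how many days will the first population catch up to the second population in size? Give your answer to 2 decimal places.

20.40 days

Set 340·e^(0.361t) = 11600·e^(0.188t).
e^((0.361 − 0.188)t) = 11600/340 → e^(0.173·t) = 34.118.
0.173·t = ln(34.118) = 3.5298, so t = 3.5298/0.173 = 20.404.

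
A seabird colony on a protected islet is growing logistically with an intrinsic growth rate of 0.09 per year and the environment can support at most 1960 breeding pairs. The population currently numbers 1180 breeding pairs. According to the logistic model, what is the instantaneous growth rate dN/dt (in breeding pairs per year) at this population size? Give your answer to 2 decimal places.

dN/dt = rN(1 − N/K) = 0.09 × 1180 × (1 − 1180/1960).
1 − 1180/1960 = 0.39796; dN/dt = 0.09 × 1180 × 0.39796 = 42.263.

42.26 breeding pairs per year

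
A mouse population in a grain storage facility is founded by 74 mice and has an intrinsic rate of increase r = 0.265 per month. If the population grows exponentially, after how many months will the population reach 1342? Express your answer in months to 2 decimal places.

Set N₀·e^(rt) = 1342: e^(0.265·t) = 1342/74 = 18.135.
0.265·t = ln(18.135) = 2.8979, so t = 2.8979/0.265 = 10.935.

10.94 months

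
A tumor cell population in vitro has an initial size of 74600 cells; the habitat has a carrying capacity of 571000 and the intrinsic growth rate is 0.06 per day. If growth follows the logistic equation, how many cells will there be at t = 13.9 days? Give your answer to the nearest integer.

A = (K − N₀)/N₀ = (571000 − 74600)/74600 = 6.6542.
N(t) = K/(1 + A·e^(−rt)) = 571000/(1 + 6.6542×e^(−0.06×13.9)).
e^(−0.834) = 0.43431; denominator = 1 + 6.6542×0.43431 = 3.89.
N = 571000/3.89 = 146788.

146788 cells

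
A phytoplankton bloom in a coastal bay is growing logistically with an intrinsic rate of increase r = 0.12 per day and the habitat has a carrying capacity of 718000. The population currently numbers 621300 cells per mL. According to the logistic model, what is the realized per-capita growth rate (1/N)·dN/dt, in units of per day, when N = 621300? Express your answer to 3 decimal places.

0.016 per day

(1/N)·dN/dt = r(1 − N/K) = 0.12 × (1 − 621300/718000).
= 0.12 × 0.13468 = 0.016162.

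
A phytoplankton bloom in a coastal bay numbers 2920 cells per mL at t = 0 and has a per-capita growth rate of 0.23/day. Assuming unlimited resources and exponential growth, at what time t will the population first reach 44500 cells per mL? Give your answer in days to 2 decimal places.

11.84 days

Set N₀·e^(rt) = 44500: e^(0.23·t) = 44500/2920 = 15.24.
0.23·t = ln(15.24) = 2.7239, so t = 2.7239/0.23 = 11.843.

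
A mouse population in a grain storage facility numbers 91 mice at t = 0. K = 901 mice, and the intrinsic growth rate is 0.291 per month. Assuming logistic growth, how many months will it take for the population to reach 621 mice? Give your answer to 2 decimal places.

A = (K − N₀)/N₀ = (901 − 91)/91 = 8.9011.
Solve 901/(1 + 8.9011·e^(−0.291t)) = 621: 1 + 8.9011·e^(−0.291t) = 1.4509, so e^(−0.291t) = 0.0506551.
−0.291·t = ln(0.0506551) = -2.9827, so t = 2.9827/0.291 = 10.25.

10.25 months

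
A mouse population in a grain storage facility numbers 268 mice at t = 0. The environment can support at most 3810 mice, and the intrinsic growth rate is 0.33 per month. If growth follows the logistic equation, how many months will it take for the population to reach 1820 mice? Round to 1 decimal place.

7.6 months

A = (K − N₀)/N₀ = (3810 − 268)/268 = 13.216.
Solve 3810/(1 + 13.216·e^(−0.33t)) = 1820: 1 + 13.216·e^(−0.33t) = 2.0934, so e^(−0.33t) = 0.0827309.
−0.33·t = ln(0.0827309) = -2.4922, so t = 2.4922/0.33 = 7.552.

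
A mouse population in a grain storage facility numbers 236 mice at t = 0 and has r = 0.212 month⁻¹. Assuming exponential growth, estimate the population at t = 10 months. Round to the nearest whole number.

N(t) = N₀·e^(rt) = 236 × e^(0.212×10) = 236 × e^2.12.
e^2.12 ≈ 8.3311, so N ≈ 236 × 8.3311 = 1966.15.

1966 mice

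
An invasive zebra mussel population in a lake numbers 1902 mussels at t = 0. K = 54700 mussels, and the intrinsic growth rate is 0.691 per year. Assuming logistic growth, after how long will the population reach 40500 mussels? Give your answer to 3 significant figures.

A = (K − N₀)/N₀ = (54700 − 1902)/1902 = 27.759.
Solve 54700/(1 + 27.759·e^(−0.691t)) = 40500: 1 + 27.759·e^(−0.691t) = 1.3506, so e^(−0.691t) = 0.0126307.
−0.691·t = ln(0.0126307) = -4.3716, so t = 4.3716/0.691 = 6.3265.

6.33 years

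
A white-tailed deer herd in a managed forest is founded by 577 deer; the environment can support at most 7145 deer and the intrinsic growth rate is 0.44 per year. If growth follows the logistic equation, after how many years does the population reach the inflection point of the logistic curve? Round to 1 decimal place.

Logistic growth is fastest at N = K/2 = 3572.5.
A = (K − N₀)/N₀ = 11.383. Set K/(1 + A·e^(−rt)) = K/2 → A·e^(−rt) = 1.
e^(−0.44t) = 1/11.383 = 0.0878502, so t = ln(11.383)/0.44 = 2.4321/0.44 = 5.5276.

5.5 years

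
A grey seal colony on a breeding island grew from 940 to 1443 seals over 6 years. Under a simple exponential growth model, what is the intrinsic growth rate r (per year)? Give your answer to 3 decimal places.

From N(t) = N₀·e^(rt): e^(r·6) = 1443/940 = 1.5351.
r·6 = ln(1.5351) = 0.4286, so r = 0.4286/6 = 0.071433.

0.071 per year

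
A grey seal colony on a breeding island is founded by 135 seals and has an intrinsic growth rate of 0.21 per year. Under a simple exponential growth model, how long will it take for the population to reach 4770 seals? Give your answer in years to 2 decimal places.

16.98 years

Set N₀·e^(rt) = 4770: e^(0.21·t) = 4770/135 = 35.333.
0.21·t = ln(35.333) = 3.5648, so t = 3.5648/0.21 = 16.975.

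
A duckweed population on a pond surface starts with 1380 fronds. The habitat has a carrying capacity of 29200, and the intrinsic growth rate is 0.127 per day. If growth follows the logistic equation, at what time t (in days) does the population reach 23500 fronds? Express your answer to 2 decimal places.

34.80 days

A = (K − N₀)/N₀ = (29200 − 1380)/1380 = 20.159.
Solve 29200/(1 + 20.159·e^(−0.127t)) = 23500: 1 + 20.159·e^(−0.127t) = 1.2426, so e^(−0.127t) = 0.0120318.
−0.127·t = ln(0.0120318) = -4.4202, so t = 4.4202/0.127 = 34.805.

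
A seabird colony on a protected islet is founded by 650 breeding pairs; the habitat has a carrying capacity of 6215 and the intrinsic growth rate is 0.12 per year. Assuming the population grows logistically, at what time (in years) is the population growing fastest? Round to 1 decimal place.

Logistic growth is fastest at N = K/2 = 3107.5.
A = (K − N₀)/N₀ = 8.5615. Set K/(1 + A·e^(−rt)) = K/2 → A·e^(−rt) = 1.
e^(−0.12t) = 1/8.5615 = 0.116801, so t = ln(8.5615)/0.12 = 2.1473/0.12 = 17.894.

17.9 years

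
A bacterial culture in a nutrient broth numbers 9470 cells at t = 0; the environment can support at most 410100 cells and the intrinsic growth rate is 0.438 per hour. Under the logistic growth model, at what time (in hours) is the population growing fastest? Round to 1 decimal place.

8.6 hours

Logistic growth is fastest at N = K/2 = 205050.
A = (K − N₀)/N₀ = 42.305. Set K/(1 + A·e^(−rt)) = K/2 → A·e^(−rt) = 1.
e^(−0.438t) = 1/42.305 = 0.0236378, so t = ln(42.305)/0.438 = 3.7449/0.438 = 8.55.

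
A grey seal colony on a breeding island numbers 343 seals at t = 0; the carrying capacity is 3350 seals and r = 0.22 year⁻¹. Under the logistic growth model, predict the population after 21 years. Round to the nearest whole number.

3084 seals

A = (K − N₀)/N₀ = (3350 − 343)/343 = 8.7668.
N(t) = K/(1 + A·e^(−rt)) = 3350/(1 + 8.7668×e^(−0.22×21)).
e^(−4.62) = 0.0098528; denominator = 1 + 8.7668×0.0098528 = 1.0864.
N = 3350/1.0864 = 3083.64.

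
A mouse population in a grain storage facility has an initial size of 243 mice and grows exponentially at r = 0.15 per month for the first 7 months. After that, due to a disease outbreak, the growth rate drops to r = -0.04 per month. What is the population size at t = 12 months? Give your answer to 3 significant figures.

Phase 1: N(7) = 243·e^(0.15×7) = 243·e^1.05 = 694.409.
Phase 2 runs for 12 − 7 = 5 months at r = -0.04.
N(12) = 694.409·e^(-0.04×5) = 694.409·e^-0.2 = 568.534.

569 mice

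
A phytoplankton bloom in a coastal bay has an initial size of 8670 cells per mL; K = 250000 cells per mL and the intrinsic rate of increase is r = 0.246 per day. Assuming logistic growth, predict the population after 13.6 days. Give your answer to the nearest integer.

A = (K − N₀)/N₀ = (250000 − 8670)/8670 = 27.835.
N(t) = K/(1 + A·e^(−rt)) = 250000/(1 + 27.835×e^(−0.246×13.6)).
e^(−3.346) = 0.035239; denominator = 1 + 27.835×0.035239 = 1.9809.
N = 250000/1.9809 = 126206.

126206 cells per mL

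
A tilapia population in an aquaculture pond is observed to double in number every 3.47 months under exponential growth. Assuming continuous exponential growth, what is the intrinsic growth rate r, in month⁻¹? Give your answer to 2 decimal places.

0.20 per month

r = ln(2)/t_d = 0.6931/3.47 = 0.19975.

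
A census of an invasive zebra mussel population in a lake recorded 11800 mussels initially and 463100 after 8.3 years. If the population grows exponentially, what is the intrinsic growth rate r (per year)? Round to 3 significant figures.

0.442 per year

From N(t) = N₀·e^(rt): e^(r·8.3) = 463100/11800 = 39.246.
r·8.3 = ln(39.246) = 3.6698, so r = 3.6698/8.3 = 0.44215.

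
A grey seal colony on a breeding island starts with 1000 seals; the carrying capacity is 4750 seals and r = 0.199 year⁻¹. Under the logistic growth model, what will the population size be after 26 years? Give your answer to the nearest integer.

A = (K − N₀)/N₀ = (4750 − 1000)/1000 = 3.75.
N(t) = K/(1 + A·e^(−rt)) = 4750/(1 + 3.75×e^(−0.199×26)).
e^(−5.174) = 0.0056619; denominator = 1 + 3.75×0.0056619 = 1.0212.
N = 4750/1.0212 = 4651.24.

4651 seals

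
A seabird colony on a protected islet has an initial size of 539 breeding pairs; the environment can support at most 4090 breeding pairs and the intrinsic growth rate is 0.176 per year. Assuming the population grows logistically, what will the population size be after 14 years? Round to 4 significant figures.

2621 breeding pairs

A = (K − N₀)/N₀ = (4090 − 539)/539 = 6.5881.
N(t) = K/(1 + A·e^(−rt)) = 4090/(1 + 6.5881×e^(−0.176×14)).
e^(−2.464) = 0.085094; denominator = 1 + 6.5881×0.085094 = 1.5606.
N = 4090/1.5606 = 2620.77.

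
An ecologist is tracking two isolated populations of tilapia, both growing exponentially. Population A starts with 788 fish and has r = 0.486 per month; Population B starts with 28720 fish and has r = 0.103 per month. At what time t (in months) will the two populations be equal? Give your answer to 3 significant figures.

Set 788·e^(0.486t) = 28720·e^(0.103t).
e^((0.486 − 0.103)t) = 28720/788 → e^(0.383·t) = 36.447.
0.383·t = ln(36.447) = 3.5959, so t = 3.5959/0.383 = 9.3886.

9.39 months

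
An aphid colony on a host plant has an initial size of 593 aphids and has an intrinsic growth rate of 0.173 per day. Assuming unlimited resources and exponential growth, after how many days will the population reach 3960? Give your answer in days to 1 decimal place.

Set N₀·e^(rt) = 3960: e^(0.173·t) = 3960/593 = 6.6779.
0.173·t = ln(6.6779) = 1.8988, so t = 1.8988/0.173 = 10.976.

11.0 days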